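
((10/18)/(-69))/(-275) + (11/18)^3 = 1683931/7377480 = 0.23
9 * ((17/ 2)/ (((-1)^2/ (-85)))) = -13005/ 2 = -6502.50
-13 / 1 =-13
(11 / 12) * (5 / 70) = 11 / 168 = 0.07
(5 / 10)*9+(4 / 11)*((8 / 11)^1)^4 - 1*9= -1416691 / 322102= -4.40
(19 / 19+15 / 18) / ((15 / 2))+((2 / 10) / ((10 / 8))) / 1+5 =1216 / 225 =5.40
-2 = -2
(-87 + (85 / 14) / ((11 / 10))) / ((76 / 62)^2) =-3014657 / 55594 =-54.23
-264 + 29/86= -22675/86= -263.66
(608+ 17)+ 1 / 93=58126 / 93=625.01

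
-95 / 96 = -0.99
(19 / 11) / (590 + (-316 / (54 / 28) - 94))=27 / 5192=0.01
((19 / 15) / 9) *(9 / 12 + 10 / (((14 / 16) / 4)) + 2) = 25783 / 3780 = 6.82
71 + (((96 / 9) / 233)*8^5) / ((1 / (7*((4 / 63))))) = 4640965 / 6291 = 737.71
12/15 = 4/5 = 0.80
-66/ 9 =-22/ 3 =-7.33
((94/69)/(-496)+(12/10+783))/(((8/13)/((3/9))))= 872246921/2053440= 424.77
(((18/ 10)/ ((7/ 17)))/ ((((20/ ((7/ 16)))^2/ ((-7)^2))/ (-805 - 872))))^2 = 7745281861042089/ 262144000000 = 29545.91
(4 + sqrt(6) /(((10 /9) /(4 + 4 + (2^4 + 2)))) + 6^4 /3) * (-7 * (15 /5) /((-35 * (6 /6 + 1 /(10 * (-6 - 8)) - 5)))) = -12208 /187 - 3276 * sqrt(6) /935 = -73.87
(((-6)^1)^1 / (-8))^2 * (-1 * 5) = -45 / 16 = -2.81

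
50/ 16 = 25/ 8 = 3.12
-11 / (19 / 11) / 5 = -121 / 95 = -1.27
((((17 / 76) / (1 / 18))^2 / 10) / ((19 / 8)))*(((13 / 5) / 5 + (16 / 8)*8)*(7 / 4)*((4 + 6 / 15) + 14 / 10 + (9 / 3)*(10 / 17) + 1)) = 724525074 / 4286875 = 169.01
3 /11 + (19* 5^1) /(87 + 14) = 1.21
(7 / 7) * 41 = 41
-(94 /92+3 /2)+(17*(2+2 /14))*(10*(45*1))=2638844 /161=16390.34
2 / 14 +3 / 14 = 5 / 14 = 0.36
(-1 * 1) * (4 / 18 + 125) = -1127 / 9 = -125.22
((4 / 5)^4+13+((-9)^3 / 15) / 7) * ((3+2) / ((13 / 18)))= 509256 / 11375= 44.77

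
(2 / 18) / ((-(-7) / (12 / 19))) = 0.01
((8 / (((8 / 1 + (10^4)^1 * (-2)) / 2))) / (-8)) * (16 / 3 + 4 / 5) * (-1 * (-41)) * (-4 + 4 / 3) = -7544 / 112455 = -0.07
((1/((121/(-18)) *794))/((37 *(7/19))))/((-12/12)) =171/12441583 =0.00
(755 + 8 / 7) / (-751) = -5293 / 5257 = -1.01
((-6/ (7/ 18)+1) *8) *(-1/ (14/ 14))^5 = 115.43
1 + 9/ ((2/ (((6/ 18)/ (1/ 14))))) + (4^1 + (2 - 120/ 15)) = 20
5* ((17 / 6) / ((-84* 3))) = -85 / 1512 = -0.06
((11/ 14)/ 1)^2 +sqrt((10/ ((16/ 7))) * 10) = 121/ 196 +5 * sqrt(7)/ 2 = 7.23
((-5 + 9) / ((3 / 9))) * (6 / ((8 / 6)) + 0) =54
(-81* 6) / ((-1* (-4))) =-243 / 2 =-121.50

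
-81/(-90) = 9/10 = 0.90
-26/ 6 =-13/ 3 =-4.33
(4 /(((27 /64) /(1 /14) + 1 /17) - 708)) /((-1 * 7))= 2176 /2673349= 0.00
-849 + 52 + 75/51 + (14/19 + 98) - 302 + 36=-310982/323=-962.79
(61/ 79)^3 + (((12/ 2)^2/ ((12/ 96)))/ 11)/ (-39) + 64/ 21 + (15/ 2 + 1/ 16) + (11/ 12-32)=-163332822693/ 7896512624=-20.68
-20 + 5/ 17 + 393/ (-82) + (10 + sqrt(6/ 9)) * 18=6 * sqrt(6) + 216769/ 1394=170.20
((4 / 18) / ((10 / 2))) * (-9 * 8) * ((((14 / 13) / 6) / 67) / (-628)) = 28 / 2051205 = 0.00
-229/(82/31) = -7099/82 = -86.57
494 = 494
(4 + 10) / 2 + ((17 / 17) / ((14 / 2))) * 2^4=65 / 7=9.29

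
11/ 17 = 0.65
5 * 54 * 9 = 2430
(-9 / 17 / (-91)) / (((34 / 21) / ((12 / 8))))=81 / 15028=0.01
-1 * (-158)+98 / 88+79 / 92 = 159.97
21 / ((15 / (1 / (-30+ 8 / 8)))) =-7 / 145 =-0.05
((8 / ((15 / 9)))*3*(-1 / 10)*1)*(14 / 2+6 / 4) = -306 / 25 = -12.24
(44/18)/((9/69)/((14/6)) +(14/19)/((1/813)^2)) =67298/13408418673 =0.00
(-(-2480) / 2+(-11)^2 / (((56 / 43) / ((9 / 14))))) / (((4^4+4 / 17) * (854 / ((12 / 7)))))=17322779 / 1701290976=0.01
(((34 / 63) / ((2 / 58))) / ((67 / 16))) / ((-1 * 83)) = -15776 / 350343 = -0.05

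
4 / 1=4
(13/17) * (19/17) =0.85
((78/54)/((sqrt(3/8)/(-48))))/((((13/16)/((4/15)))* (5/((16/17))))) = -32768* sqrt(6)/11475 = -6.99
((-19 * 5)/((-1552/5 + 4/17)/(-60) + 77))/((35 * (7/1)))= -425/90062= -0.00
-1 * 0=0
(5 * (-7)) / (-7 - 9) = 35 / 16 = 2.19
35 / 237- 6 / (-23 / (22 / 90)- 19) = 0.20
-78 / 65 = -6 / 5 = -1.20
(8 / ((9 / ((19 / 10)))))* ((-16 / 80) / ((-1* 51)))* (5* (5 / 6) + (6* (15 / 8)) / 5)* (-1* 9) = -1463 / 3825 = -0.38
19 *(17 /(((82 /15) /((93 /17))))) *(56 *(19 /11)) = 31265.32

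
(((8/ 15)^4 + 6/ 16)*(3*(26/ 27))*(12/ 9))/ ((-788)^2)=2400359/ 848752830000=0.00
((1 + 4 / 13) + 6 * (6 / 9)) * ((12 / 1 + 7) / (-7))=-1311 / 91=-14.41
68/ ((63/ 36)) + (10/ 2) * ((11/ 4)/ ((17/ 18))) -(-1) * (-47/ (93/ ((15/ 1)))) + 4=367685/ 7378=49.84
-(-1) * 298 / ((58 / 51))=7599 / 29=262.03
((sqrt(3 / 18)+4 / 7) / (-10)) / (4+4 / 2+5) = -2 / 385 - sqrt(6) / 660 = -0.01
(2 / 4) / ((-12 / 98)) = -49 / 12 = -4.08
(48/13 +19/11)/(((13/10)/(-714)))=-5533500/1859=-2976.60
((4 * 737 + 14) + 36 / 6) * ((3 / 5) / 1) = 8904 / 5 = 1780.80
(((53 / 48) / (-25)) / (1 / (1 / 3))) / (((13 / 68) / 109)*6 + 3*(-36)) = 98209 / 720376200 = 0.00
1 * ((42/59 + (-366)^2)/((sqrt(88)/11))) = 3951723 * sqrt(22)/118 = 157078.17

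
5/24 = 0.21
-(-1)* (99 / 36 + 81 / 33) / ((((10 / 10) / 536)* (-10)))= -15343 / 55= -278.96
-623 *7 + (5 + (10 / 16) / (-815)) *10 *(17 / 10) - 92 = -5695889 / 1304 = -4368.01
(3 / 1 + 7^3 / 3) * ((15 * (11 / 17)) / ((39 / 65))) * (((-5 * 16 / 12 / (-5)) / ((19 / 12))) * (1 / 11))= 145.30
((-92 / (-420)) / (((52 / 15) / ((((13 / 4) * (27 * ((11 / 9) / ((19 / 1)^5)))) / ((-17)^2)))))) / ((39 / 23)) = 5819 / 1041902841616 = 0.00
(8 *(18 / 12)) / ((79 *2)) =0.08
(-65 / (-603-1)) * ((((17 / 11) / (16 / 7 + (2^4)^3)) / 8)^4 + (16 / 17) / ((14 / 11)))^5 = 0.02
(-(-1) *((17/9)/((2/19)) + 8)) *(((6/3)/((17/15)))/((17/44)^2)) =306.71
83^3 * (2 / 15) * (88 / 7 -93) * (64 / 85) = -41205258368 / 8925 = -4616835.67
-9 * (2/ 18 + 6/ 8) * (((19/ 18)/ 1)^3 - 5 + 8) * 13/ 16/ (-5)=1963013/ 373248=5.26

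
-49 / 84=-7 / 12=-0.58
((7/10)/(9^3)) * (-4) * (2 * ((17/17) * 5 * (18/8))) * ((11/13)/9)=-77/9477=-0.01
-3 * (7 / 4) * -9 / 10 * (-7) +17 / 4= -1153 / 40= -28.82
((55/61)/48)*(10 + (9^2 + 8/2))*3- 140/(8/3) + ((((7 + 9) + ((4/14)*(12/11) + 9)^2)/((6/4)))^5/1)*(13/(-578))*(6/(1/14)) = -67997355525650023511356197528654721/23913430980911983155517488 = -2843479698.92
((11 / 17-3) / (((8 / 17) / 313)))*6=-9390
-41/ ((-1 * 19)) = 41/ 19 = 2.16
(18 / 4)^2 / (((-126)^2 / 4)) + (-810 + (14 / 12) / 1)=-475591 / 588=-808.83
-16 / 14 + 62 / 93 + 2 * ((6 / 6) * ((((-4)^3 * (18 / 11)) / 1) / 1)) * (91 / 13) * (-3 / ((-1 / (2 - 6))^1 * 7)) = 580498 / 231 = 2512.98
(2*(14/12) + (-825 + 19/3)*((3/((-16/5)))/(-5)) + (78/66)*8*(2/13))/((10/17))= -167977/660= -254.51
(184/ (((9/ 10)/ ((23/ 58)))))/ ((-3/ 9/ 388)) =-8210080/ 87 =-94368.74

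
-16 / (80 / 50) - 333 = -343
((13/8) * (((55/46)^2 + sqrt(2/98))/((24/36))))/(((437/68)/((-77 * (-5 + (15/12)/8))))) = 26328495765/118360576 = 222.44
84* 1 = 84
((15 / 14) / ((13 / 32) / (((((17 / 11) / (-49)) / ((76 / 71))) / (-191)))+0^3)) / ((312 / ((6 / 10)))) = 3621 / 4627969346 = 0.00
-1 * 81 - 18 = -99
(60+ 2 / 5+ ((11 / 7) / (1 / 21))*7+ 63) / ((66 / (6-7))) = -886 / 165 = -5.37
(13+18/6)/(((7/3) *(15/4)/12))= 768/35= 21.94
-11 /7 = -1.57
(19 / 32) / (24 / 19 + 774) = 361 / 471360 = 0.00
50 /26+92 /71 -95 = -84714 /923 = -91.78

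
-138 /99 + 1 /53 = -2405 /1749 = -1.38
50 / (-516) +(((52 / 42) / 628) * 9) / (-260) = -549887 / 5670840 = -0.10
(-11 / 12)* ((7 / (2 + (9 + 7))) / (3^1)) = -77 / 648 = -0.12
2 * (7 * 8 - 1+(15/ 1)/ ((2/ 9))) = 245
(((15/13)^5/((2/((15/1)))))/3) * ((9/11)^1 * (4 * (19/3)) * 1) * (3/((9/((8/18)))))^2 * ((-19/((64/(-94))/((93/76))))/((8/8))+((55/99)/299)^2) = 9396840880765625/118303293017052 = 79.43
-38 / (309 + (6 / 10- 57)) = -190 / 1263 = -0.15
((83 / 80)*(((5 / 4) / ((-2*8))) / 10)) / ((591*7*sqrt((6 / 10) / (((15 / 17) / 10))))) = -83*sqrt(170) / 1440337920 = -0.00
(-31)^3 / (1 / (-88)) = 2621608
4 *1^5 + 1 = 5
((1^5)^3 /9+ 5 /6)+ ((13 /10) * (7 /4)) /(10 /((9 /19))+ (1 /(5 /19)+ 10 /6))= 6823 /6624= 1.03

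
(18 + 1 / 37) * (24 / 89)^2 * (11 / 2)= 2113056 / 293077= 7.21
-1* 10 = -10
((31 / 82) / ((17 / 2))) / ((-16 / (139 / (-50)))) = 4309 / 557600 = 0.01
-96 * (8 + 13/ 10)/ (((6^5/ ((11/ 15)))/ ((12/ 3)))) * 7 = -2.36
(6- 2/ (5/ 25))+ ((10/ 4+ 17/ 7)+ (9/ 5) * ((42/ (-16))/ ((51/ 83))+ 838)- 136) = 6500441/ 4760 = 1365.64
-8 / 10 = -0.80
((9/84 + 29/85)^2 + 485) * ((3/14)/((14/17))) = 8245117467/65307200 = 126.25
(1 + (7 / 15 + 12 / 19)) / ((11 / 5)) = 598 / 627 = 0.95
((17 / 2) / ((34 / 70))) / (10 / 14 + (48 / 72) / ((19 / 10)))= 2793 / 170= 16.43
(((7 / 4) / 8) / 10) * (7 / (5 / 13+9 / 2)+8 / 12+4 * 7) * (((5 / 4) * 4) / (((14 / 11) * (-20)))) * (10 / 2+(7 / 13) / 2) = -4320569 / 6339840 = -0.68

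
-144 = -144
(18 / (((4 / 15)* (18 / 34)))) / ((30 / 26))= 221 / 2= 110.50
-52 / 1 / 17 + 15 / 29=-1253 / 493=-2.54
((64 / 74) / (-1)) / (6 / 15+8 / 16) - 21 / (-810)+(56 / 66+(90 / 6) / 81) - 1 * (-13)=479803 / 36630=13.10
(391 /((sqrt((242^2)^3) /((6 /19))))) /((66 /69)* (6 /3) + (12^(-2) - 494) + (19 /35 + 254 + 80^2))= 33993540 /24044868052111687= 0.00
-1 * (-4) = 4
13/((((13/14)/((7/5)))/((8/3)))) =784/15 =52.27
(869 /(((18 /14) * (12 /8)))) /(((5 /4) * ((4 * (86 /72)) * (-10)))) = -24332 /3225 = -7.54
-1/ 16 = -0.06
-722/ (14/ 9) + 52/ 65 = -16217/ 35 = -463.34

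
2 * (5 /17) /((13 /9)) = 90 /221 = 0.41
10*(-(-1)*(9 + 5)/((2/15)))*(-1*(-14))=14700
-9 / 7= -1.29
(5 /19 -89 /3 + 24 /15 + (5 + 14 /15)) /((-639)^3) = 6233 /74361378915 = 0.00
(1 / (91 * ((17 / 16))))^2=256 / 2393209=0.00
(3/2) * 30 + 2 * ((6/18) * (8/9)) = 1231/27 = 45.59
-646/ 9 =-71.78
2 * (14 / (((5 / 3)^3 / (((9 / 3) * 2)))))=4536 / 125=36.29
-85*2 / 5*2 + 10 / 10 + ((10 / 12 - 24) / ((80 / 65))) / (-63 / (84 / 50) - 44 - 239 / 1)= -2059649 / 30768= -66.94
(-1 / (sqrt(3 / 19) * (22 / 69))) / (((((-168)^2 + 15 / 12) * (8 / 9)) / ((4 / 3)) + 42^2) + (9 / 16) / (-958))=-528816 * sqrt(57) / 10410279143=-0.00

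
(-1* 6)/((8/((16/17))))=-12/17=-0.71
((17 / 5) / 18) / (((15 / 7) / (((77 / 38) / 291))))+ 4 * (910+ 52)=57444107563 / 14928300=3848.00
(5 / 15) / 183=1 / 549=0.00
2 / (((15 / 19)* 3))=38 / 45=0.84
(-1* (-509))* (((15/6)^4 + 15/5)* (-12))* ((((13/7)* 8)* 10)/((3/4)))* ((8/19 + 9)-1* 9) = -2850074240/133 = -21429129.62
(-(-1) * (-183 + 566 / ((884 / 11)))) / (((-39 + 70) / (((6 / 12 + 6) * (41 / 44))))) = -3188693 / 92752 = -34.38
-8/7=-1.14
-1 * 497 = -497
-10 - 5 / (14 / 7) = -25 / 2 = -12.50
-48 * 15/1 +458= -262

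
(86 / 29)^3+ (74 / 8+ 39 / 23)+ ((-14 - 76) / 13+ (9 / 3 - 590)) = -16244287773 / 29169244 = -556.90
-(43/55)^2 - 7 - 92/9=-485516/27225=-17.83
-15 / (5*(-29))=3 / 29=0.10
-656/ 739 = -0.89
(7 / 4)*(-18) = -63 / 2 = -31.50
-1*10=-10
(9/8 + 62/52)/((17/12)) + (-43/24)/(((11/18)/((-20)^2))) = -1171.09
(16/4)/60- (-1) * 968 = 14521/15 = 968.07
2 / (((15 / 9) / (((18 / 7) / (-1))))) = -108 / 35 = -3.09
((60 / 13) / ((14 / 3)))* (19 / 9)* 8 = 1520 / 91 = 16.70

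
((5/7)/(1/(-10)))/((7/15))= -750/49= -15.31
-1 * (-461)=461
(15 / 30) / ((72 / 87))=29 / 48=0.60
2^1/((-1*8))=-0.25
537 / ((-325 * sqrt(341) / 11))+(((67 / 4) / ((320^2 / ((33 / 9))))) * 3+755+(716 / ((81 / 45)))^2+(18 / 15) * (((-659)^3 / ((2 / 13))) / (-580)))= 3856067970595469 / 962150400 - 537 * sqrt(341) / 10075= 4007759.10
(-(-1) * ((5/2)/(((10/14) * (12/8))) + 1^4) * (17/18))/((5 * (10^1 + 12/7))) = 119/2214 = 0.05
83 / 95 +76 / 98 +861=4015632 / 4655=862.65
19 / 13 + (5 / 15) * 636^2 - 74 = 1751873 / 13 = 134759.46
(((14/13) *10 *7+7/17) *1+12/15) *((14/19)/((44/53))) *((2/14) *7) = 67.98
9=9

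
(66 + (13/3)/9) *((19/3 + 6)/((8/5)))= 332075/648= 512.46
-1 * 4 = -4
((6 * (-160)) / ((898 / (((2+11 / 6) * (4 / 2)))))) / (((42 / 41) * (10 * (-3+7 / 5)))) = 4715 / 9429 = 0.50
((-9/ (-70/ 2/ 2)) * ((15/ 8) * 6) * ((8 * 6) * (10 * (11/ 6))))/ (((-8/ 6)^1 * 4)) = -954.64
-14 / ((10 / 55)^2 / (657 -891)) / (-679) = -14157 / 97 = -145.95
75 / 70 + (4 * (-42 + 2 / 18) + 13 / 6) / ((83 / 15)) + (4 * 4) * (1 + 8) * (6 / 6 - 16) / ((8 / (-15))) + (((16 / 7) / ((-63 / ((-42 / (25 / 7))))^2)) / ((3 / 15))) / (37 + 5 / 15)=292039108 / 72625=4021.19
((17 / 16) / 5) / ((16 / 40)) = 17 / 32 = 0.53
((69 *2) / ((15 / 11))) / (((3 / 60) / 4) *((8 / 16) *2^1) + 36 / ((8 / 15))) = 736 / 491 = 1.50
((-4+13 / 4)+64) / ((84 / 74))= 9361 / 168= 55.72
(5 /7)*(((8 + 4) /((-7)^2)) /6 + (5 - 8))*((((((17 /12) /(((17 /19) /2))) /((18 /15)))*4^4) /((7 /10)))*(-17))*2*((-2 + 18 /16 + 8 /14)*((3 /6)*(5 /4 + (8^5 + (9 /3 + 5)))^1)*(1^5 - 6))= 86990275212500 /50421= 1725278657.95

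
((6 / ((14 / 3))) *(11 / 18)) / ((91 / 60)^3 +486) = 1188000 / 740106997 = 0.00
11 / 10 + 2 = 31 / 10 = 3.10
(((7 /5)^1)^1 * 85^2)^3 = 1034898270875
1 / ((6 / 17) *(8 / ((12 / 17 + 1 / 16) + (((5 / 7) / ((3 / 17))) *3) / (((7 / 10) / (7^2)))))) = 231409 / 768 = 301.31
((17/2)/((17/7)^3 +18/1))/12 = 5831/266088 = 0.02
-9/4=-2.25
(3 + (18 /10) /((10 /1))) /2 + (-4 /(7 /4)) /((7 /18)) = -21009 /4900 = -4.29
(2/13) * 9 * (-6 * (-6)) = 648/13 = 49.85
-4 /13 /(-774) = 2 /5031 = 0.00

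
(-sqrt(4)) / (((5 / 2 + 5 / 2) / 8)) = -16 / 5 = -3.20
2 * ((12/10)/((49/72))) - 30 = -6486/245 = -26.47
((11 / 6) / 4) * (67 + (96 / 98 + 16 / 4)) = 38797 / 1176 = 32.99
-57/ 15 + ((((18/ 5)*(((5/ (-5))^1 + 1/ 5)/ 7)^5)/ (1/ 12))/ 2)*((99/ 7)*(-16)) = -6810231647/ 1838265625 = -3.70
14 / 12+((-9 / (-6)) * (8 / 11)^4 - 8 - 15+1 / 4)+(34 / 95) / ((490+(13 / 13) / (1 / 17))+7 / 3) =-33733075061 / 1593965670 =-21.16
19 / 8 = 2.38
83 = 83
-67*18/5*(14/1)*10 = -33768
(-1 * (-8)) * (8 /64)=1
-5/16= -0.31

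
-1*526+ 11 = -515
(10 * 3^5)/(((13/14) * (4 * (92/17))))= 144585/1196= 120.89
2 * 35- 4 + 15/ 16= 1071/ 16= 66.94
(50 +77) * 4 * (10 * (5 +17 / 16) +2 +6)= 69723 / 2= 34861.50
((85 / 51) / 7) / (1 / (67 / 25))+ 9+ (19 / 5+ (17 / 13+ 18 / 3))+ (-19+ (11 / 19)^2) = 1025428 / 492765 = 2.08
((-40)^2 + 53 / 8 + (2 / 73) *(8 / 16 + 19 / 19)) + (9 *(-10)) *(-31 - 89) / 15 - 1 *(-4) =1361109 / 584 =2330.67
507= 507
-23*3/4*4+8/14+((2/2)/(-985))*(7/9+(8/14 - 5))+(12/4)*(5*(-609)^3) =-3387998003.42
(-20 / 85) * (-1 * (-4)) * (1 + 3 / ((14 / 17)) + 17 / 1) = -2424 / 119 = -20.37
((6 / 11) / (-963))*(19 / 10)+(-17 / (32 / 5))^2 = 127537919 / 18078720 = 7.05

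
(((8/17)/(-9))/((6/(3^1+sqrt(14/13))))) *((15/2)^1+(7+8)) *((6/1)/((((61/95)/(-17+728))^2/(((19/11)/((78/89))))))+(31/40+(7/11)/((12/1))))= -84162495707699/9868092 - 84162495707699 *sqrt(182)/384855588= -11478984.88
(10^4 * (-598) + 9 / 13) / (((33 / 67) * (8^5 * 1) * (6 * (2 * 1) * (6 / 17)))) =-88545849749 / 1012137984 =-87.48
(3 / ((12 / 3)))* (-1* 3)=-9 / 4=-2.25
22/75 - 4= -3.71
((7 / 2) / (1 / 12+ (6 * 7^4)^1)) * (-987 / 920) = -20727 / 79521580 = -0.00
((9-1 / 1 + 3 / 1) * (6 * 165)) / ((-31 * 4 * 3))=-1815 / 62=-29.27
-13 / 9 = -1.44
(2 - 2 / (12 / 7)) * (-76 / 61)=-190 / 183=-1.04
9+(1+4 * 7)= 38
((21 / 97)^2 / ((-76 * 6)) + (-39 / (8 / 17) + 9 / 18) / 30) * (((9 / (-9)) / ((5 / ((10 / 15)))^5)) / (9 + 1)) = 117814499 / 10181567109375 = 0.00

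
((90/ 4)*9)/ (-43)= -405/ 86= -4.71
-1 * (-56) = 56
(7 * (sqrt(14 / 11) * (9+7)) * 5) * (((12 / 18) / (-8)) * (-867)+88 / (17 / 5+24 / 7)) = 11394740 * sqrt(154) / 2629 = 53786.61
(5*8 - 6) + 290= 324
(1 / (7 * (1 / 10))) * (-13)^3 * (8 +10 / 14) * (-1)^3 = 1340170 / 49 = 27350.41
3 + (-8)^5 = -32765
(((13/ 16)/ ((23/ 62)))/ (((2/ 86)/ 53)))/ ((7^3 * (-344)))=-21359/ 504896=-0.04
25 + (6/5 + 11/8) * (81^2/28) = 703783/1120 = 628.38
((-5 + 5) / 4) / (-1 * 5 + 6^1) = 0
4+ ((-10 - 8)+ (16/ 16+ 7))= -6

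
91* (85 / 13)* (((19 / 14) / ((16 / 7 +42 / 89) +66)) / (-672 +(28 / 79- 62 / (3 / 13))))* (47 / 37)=-11207449155 / 706416871856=-0.02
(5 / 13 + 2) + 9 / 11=458 / 143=3.20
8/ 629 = 0.01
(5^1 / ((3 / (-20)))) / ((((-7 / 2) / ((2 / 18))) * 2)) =100 / 189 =0.53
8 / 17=0.47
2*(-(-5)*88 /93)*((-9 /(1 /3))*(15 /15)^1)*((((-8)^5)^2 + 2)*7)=-59528246833440 /31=-1920266026885.16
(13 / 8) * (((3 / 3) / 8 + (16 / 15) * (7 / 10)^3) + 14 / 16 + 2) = 82043 / 15000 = 5.47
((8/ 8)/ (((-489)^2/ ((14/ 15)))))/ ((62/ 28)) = 196/ 111191265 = 0.00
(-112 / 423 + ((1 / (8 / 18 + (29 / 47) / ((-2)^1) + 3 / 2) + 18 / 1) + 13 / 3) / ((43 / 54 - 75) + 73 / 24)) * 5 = -173817410 / 59201811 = -2.94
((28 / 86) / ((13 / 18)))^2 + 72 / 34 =12328884 / 5312177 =2.32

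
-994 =-994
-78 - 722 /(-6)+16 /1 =175 /3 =58.33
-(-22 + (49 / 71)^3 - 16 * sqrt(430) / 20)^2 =-477074152527541 / 640501419605 - 62051144 * sqrt(430) / 1789555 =-1463.86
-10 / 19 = -0.53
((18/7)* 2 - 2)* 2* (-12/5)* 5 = -528/7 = -75.43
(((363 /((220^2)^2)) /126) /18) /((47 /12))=1 /57324960000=0.00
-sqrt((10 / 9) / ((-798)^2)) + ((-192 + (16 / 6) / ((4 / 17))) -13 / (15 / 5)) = -185 -sqrt(10) / 2394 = -185.00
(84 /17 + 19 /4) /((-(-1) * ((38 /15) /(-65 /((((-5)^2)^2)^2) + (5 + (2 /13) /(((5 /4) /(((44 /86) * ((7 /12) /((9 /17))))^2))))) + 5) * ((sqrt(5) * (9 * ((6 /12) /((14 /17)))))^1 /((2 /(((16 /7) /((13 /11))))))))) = 1447879802317996229 * sqrt(5) /21721034859292533600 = 0.15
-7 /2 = -3.50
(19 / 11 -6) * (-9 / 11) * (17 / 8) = 7191 / 968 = 7.43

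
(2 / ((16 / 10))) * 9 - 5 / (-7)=335 / 28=11.96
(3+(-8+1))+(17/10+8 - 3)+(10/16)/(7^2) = 5317/1960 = 2.71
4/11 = 0.36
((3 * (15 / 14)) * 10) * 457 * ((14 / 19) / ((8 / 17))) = 23000.33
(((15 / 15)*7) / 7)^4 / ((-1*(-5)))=0.20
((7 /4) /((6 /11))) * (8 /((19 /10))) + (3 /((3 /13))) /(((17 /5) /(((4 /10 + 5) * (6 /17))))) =342572 /16473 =20.80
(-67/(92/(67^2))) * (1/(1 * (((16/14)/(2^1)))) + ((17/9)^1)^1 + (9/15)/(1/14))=-651753421/16560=-39357.09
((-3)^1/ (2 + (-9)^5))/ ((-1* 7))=-3/ 413329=-0.00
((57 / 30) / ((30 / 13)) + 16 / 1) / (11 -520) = -5047 / 152700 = -0.03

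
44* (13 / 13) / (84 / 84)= 44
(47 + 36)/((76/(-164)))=-179.11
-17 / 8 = -2.12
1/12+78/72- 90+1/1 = -527/6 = -87.83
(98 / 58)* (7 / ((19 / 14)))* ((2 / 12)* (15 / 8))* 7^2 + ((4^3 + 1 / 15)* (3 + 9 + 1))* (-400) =-4403766785 / 13224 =-333013.22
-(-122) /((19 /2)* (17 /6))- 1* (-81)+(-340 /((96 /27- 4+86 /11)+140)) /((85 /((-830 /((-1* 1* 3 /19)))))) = -26929179 /471257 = -57.14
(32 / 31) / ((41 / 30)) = 960 / 1271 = 0.76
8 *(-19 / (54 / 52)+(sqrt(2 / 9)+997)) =8 *sqrt(2) / 3+211400 / 27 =7833.40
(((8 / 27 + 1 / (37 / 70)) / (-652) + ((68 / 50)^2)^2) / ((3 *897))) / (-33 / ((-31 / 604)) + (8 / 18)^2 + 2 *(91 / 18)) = 13478271057509 / 6932908575967968750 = 0.00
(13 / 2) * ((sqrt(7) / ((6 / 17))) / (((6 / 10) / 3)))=1105 * sqrt(7) / 12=243.63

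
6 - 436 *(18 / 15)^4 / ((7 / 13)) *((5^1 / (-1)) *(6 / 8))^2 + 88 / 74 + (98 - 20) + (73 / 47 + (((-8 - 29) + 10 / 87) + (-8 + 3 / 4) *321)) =-2741741258359 / 105905100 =-25888.66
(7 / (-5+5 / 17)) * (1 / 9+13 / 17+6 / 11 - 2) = 3409 / 3960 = 0.86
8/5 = 1.60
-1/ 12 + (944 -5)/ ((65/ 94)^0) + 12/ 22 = 124009/ 132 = 939.46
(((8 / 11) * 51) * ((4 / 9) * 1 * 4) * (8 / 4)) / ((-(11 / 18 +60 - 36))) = -26112 / 4873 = -5.36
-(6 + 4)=-10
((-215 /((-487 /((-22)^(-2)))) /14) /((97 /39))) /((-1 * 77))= -8385 /24647042728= -0.00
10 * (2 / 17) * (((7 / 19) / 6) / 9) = 70 / 8721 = 0.01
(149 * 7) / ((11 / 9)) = 9387 / 11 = 853.36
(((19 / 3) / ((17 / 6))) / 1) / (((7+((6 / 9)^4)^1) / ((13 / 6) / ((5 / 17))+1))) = 128763 / 49555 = 2.60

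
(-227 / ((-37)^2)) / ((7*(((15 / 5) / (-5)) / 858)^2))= -464192300 / 9583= -48439.14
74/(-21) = -74/21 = -3.52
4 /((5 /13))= 52 /5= 10.40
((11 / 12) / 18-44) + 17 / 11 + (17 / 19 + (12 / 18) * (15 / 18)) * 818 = 51641827 / 45144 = 1143.94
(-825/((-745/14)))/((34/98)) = 113190/2533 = 44.69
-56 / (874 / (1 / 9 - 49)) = 3.13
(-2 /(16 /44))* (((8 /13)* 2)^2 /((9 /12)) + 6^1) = -22363 /507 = -44.11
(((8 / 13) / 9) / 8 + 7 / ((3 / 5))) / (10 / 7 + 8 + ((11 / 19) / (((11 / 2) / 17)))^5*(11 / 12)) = 11838229319 / 26615540523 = 0.44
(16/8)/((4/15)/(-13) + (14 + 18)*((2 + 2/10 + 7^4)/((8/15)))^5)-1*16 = -92732189410556855377693/5795761838159803461118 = -16.00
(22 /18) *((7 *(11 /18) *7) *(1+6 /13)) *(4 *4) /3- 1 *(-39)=1024409 /3159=324.28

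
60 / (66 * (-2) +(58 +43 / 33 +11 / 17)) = -1683 / 2021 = -0.83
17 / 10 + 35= 367 / 10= 36.70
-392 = -392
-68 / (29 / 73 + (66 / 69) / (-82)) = -1170263 / 6636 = -176.35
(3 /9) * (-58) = -58 /3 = -19.33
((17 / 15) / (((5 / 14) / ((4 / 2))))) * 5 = 476 / 15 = 31.73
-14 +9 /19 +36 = 427 /19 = 22.47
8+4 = 12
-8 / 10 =-4 / 5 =-0.80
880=880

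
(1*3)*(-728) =-2184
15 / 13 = 1.15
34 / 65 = 0.52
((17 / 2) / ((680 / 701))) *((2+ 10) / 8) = 2103 / 160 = 13.14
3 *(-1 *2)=-6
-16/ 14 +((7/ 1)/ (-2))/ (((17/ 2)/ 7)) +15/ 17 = -22/ 7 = -3.14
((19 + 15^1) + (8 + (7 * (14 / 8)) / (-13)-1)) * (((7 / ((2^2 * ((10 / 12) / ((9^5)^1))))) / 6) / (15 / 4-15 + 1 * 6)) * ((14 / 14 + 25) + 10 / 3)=-300664386 / 65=-4625605.94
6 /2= 3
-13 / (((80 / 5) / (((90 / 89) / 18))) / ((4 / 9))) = -65 / 3204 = -0.02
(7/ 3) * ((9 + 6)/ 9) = 35/ 9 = 3.89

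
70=70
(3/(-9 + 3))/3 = -1/6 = -0.17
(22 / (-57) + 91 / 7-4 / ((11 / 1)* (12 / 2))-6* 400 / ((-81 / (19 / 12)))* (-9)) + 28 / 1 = -717919 / 1881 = -381.67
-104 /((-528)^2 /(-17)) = 221 /34848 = 0.01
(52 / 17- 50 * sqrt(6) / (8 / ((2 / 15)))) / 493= 52 / 8381- 5 * sqrt(6) / 2958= 0.00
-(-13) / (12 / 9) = 39 / 4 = 9.75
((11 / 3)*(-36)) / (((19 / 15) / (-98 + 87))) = 21780 / 19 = 1146.32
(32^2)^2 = 1048576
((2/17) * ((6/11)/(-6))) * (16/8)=-4/187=-0.02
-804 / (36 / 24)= -536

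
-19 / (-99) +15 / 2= 1523 / 198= 7.69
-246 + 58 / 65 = -15932 / 65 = -245.11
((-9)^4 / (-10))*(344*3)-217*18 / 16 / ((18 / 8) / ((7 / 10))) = -13543423 / 20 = -677171.15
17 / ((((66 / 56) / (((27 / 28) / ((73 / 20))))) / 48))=146880 / 803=182.91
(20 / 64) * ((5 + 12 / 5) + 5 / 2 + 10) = 199 / 32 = 6.22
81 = 81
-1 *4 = -4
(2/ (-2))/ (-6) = 1/ 6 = 0.17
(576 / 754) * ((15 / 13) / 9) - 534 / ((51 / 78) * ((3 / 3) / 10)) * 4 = -32668.14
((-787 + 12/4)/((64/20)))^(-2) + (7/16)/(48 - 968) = -81091/176713600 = -0.00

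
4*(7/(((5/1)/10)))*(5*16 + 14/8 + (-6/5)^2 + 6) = 124866/25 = 4994.64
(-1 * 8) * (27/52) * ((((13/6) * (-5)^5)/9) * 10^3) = 3125000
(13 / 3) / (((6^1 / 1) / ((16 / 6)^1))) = 52 / 27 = 1.93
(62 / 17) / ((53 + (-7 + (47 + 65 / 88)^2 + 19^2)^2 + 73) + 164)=3718111232 / 7067926753677873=0.00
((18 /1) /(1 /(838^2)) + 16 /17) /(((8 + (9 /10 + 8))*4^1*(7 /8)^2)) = 34381868800 /140777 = 244229.30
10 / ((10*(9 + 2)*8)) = 1 / 88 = 0.01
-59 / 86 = -0.69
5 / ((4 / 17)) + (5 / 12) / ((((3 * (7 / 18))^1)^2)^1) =4225 / 196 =21.56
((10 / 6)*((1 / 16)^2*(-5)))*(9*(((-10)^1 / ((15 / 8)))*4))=25 / 4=6.25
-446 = -446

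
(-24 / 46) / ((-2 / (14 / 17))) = 84 / 391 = 0.21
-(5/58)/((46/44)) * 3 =-165/667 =-0.25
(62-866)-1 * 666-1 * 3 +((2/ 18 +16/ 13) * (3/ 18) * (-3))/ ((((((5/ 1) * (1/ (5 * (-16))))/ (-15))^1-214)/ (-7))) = -421494919/ 286143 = -1473.02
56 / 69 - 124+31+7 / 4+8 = -22753 / 276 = -82.44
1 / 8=0.12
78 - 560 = -482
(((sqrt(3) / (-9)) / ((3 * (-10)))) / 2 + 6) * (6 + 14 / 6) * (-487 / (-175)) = 487 * sqrt(3) / 11340 + 974 / 7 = 139.22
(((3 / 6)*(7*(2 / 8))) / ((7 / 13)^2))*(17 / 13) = 221 / 56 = 3.95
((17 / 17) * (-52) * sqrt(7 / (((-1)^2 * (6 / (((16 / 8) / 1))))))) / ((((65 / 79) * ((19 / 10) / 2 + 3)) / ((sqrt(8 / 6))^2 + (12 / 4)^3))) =-1360 * sqrt(21) / 9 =-692.48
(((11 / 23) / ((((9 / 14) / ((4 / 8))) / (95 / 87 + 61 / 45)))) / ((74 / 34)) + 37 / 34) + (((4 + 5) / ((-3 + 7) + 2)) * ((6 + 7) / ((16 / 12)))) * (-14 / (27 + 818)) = 2234042705 / 1767115116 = 1.26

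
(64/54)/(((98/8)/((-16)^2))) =32768/1323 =24.77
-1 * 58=-58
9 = 9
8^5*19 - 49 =622543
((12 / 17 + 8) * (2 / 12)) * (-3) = -74 / 17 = -4.35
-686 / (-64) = 343 / 32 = 10.72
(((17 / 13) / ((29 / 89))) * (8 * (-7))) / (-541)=84728 / 203957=0.42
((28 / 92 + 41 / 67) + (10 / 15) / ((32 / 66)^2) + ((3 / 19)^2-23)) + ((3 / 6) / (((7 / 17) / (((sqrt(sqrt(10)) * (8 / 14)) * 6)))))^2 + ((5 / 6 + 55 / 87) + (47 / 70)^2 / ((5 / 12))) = -210911037161001 / 12648059536000 + 41616 * sqrt(10) / 2401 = 38.14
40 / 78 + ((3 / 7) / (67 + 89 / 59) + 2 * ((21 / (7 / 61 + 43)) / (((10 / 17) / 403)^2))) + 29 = 457255.93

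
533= 533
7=7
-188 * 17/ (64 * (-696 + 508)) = 17/ 64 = 0.27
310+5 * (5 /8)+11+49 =373.12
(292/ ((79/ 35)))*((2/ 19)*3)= 61320/ 1501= 40.85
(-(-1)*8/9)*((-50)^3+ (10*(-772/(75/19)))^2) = 3288793.66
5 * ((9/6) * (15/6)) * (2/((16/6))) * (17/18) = 425/32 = 13.28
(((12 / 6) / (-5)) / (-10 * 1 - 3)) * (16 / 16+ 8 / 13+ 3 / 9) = 152 / 2535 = 0.06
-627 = -627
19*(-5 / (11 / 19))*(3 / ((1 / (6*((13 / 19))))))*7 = -155610 / 11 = -14146.36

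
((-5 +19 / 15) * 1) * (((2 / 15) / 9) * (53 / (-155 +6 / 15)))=0.02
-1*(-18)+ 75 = 93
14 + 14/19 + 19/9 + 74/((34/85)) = 34516/171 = 201.85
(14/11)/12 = 0.11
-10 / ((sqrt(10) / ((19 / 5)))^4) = -130321 / 6250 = -20.85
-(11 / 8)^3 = -1331 / 512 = -2.60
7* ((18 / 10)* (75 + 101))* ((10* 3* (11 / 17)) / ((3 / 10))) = 2439360 / 17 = 143491.76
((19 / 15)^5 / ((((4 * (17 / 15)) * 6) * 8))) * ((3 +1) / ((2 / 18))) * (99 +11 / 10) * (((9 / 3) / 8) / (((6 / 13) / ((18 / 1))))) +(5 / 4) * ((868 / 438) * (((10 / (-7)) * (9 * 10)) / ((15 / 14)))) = 1466807768951 / 2978400000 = 492.48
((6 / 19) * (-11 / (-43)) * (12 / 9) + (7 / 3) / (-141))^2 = 0.01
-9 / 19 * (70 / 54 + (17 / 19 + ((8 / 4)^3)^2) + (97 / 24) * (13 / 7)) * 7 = -2117167 / 8664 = -244.36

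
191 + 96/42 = 1353/7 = 193.29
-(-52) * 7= 364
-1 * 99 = -99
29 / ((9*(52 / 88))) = 638 / 117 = 5.45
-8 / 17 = -0.47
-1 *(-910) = 910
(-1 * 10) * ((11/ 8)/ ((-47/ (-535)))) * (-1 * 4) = 29425/ 47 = 626.06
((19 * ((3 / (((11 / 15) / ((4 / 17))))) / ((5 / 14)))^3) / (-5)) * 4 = -9729828864 / 32696015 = -297.58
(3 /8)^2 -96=-6135 /64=-95.86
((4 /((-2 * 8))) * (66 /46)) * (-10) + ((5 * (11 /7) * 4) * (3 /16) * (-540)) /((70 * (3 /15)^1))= -252120 /1127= -223.71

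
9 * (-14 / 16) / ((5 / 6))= -189 / 20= -9.45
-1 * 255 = -255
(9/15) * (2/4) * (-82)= -123/5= -24.60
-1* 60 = -60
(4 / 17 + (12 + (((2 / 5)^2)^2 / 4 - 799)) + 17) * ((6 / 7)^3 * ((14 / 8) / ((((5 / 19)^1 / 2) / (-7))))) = 16782655464 / 371875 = 45129.83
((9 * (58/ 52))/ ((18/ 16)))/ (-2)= -58/ 13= -4.46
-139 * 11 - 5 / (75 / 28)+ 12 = -22783 / 15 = -1518.87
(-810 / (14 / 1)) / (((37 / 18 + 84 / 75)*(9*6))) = -3375 / 10003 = -0.34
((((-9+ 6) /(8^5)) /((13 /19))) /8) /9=-0.00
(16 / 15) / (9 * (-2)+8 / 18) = -24 / 395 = -0.06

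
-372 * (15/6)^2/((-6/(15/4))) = 11625/8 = 1453.12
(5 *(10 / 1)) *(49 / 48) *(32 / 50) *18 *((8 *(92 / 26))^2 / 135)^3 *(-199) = -96871507855037956096 / 3958586731125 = -24471235.43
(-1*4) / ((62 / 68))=-136 / 31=-4.39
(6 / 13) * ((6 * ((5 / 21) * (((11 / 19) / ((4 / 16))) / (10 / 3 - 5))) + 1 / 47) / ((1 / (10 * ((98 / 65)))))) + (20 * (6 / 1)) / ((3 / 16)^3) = 24707681480 / 1358253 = 18190.78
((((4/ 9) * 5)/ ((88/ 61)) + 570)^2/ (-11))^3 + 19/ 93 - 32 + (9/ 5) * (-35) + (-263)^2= -65108015657164625931331303230247/ 2486170396443818304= -26188074538372.02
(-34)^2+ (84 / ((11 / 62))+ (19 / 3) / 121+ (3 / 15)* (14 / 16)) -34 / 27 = 1628.42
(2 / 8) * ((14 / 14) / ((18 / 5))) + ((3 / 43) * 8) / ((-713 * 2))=152431 / 2207448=0.07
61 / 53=1.15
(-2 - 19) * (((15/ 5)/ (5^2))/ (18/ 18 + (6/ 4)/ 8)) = -1008/ 475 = -2.12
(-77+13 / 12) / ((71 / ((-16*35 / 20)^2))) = -178556 / 213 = -838.29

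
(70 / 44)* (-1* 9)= -315 / 22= -14.32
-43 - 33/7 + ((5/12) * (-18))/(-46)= -30623/644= -47.55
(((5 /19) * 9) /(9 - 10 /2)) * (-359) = -16155 /76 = -212.57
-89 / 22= -4.05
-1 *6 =-6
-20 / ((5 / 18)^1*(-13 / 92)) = 509.54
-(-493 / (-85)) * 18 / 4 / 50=-261 / 500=-0.52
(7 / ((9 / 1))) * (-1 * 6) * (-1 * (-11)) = -154 / 3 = -51.33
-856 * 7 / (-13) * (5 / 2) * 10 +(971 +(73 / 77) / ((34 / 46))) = 212633534 / 17017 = 12495.36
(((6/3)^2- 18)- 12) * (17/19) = -442/19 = -23.26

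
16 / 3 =5.33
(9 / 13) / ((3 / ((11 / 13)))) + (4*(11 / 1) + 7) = 8652 / 169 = 51.20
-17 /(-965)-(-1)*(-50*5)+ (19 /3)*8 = -577019 /2895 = -199.32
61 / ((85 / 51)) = 183 / 5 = 36.60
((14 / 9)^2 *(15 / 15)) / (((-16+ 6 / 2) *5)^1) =-196 / 5265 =-0.04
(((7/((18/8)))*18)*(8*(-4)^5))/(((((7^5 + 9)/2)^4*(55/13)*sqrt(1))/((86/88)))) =-0.00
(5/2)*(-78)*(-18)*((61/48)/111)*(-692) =-2057835/74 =-27808.58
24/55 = 0.44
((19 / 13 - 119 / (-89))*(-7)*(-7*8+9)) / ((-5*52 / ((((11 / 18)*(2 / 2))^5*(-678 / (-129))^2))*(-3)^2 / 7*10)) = -7667629144773983 / 11823843316615200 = -0.65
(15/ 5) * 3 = 9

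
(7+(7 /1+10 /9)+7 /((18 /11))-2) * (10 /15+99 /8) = 97969 /432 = 226.78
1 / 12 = 0.08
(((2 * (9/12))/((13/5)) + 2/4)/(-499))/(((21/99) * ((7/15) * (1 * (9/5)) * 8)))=-275/181636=-0.00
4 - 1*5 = -1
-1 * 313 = -313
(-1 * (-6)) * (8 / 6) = 8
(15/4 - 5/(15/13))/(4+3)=-1/12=-0.08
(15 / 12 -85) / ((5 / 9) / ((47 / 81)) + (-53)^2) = -15745 / 528272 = -0.03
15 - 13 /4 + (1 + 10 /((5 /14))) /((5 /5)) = 163 /4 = 40.75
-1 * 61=-61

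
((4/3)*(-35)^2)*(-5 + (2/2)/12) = -72275/9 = -8030.56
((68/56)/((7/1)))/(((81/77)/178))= 16643/567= 29.35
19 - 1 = 18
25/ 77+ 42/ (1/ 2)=6493/ 77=84.32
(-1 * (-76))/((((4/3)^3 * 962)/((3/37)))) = 1539/569504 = 0.00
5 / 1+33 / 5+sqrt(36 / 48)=sqrt(3) / 2+58 / 5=12.47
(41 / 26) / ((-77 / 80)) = -1640 / 1001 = -1.64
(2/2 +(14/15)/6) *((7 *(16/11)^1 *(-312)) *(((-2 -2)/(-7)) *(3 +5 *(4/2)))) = -4499456/165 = -27269.43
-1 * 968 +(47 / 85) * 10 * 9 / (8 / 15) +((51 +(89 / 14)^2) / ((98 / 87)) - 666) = -476591891 / 326536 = -1459.54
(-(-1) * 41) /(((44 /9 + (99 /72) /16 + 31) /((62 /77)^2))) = 0.74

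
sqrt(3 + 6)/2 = 1.50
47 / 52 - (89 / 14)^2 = -39.51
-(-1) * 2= 2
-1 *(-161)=161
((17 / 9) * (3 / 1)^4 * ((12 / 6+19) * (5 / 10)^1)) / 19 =3213 / 38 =84.55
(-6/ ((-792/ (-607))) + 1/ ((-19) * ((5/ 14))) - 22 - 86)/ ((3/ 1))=-1413833/ 37620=-37.58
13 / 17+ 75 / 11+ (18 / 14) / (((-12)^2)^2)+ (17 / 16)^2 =821075 / 94248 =8.71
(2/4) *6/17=3/17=0.18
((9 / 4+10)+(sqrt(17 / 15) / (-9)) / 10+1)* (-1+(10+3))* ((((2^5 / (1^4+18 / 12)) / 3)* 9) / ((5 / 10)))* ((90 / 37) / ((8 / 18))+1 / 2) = 13493376 / 185 - 56576* sqrt(255) / 13875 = 72872.05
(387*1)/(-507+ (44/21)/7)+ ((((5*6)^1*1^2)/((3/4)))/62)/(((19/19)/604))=898015241/2309035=388.91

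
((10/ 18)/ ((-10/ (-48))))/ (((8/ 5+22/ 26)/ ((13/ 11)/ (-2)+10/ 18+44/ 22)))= 101140/ 47223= 2.14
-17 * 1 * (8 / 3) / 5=-136 / 15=-9.07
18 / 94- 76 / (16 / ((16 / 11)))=-6.72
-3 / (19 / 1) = -3 / 19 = -0.16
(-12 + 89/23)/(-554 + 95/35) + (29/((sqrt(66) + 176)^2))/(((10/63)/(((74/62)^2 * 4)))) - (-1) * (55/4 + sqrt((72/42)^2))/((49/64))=3783061756987158504/186847176245624125 - 40018608 * sqrt(66)/104337091375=20.24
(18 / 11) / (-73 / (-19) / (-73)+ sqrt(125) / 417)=-29735019 / 708202 - 6774165 * sqrt(5) / 708202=-63.38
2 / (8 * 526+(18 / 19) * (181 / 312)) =1976 / 4158047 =0.00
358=358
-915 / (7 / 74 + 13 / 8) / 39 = -90280 / 6617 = -13.64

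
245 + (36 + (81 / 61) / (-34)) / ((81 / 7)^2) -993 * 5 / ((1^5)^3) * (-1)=5210.27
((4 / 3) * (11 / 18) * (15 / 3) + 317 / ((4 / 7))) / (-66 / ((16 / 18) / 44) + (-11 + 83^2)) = 60353 / 389988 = 0.15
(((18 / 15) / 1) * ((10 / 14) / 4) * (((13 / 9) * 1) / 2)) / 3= 13 / 252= 0.05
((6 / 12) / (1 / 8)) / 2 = 2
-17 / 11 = -1.55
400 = 400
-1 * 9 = -9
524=524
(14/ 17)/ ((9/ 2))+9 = 1405/ 153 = 9.18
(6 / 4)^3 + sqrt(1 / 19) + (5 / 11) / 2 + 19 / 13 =sqrt(19) / 19 + 5793 / 1144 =5.29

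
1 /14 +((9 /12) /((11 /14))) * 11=74 /7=10.57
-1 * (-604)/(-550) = -302/275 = -1.10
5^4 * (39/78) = 625/2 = 312.50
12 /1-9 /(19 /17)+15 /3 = 170 /19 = 8.95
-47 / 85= -0.55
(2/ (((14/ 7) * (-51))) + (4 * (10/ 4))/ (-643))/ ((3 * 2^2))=-0.00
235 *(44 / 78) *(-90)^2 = 13959000 / 13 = 1073769.23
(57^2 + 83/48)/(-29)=-156035/1392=-112.09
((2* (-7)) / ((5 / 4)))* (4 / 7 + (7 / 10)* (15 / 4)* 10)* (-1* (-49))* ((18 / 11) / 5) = -1324764 / 275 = -4817.32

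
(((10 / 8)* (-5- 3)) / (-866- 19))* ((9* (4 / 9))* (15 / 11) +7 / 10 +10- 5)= 409 / 3245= 0.13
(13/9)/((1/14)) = 182/9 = 20.22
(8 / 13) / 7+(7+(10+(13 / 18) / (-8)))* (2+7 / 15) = 1643185 / 39312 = 41.80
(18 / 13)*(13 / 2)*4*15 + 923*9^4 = 6056343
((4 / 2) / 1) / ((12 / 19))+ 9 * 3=181 / 6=30.17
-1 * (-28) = 28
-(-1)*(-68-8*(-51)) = 340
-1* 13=-13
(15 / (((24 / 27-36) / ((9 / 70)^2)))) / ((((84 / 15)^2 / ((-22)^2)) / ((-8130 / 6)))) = 1792847925 / 12139456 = 147.69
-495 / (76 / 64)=-7920 / 19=-416.84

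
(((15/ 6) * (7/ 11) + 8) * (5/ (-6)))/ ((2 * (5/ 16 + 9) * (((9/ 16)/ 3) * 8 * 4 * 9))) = -1055/ 132759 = -0.01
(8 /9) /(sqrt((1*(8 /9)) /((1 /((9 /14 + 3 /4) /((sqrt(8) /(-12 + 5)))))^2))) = 32 /117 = 0.27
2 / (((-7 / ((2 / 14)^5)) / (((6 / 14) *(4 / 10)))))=-12 / 4117715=-0.00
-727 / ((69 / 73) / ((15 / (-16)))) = 265355 / 368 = 721.07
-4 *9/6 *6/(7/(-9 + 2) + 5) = -9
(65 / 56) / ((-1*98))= -0.01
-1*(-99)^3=970299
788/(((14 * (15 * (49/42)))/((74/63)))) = 58312/15435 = 3.78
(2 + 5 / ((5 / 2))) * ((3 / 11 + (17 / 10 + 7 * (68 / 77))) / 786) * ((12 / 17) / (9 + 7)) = 897 / 489940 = 0.00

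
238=238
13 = 13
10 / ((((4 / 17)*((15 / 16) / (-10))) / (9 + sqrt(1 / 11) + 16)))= -34000 / 3-1360*sqrt(11) / 33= -11470.02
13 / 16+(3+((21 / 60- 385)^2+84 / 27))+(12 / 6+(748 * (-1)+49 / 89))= 23584178887 / 160200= 147217.10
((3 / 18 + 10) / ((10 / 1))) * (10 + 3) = 793 / 60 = 13.22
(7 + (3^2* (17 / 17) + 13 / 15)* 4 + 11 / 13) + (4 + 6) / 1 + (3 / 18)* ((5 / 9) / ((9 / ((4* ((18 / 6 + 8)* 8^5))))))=235196456 / 15795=14890.56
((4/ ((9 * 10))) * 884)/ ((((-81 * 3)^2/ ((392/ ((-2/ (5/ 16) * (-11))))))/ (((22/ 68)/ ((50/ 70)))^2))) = 343343/ 451724850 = 0.00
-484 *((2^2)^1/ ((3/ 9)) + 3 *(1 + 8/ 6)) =-9196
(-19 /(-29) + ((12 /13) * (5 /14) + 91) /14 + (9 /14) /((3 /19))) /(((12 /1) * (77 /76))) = 3948656 /4267263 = 0.93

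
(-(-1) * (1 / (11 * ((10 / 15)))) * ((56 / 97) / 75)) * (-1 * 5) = -28 / 5335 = -0.01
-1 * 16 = -16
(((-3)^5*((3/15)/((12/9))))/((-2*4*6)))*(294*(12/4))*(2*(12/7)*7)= 321489/20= 16074.45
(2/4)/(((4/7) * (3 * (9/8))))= 7/27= 0.26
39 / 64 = 0.61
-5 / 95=-1 / 19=-0.05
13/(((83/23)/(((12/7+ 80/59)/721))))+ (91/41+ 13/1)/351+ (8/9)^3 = 562183340140/738711387351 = 0.76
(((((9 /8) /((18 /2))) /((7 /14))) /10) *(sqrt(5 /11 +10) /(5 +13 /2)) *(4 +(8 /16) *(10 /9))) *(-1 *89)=-3649 *sqrt(1265) /45540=-2.85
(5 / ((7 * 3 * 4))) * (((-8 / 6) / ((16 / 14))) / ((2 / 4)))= -0.14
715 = 715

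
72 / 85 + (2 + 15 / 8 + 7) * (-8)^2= 59232 / 85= 696.85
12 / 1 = 12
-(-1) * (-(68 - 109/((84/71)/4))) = 6311/21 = 300.52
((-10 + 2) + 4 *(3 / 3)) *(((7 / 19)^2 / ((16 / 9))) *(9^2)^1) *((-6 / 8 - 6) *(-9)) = -8680203 / 5776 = -1502.81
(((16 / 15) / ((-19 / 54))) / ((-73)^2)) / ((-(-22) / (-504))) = 72576 / 5568805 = 0.01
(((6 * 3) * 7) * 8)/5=1008/5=201.60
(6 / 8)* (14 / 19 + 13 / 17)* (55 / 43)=80025 / 55556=1.44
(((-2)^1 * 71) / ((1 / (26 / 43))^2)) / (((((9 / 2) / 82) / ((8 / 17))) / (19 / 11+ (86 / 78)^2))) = -36692945408 / 28006803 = -1310.14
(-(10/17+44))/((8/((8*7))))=-5306/17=-312.12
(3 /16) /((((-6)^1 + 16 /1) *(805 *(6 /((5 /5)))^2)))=1 /1545600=0.00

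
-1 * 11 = -11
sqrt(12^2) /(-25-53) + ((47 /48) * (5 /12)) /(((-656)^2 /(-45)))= -55098283 /358039552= -0.15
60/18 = 10/3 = 3.33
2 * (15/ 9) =10/ 3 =3.33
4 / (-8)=-1 / 2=-0.50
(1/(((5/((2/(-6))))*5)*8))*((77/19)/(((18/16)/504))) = -4312/1425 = -3.03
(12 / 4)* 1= 3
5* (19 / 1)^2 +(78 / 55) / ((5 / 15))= 99509 / 55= 1809.25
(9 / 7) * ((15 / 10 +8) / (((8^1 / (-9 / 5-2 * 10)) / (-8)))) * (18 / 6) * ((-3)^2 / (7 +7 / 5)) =167751 / 196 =855.87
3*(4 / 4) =3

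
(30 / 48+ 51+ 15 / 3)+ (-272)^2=592325 / 8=74040.62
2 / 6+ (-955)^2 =2736076 / 3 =912025.33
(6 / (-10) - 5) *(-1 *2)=56 / 5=11.20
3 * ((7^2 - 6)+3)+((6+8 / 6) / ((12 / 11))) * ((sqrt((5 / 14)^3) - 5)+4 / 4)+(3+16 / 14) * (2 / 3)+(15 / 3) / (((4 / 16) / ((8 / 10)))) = 605 * sqrt(70) / 3528+8182 / 63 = 131.31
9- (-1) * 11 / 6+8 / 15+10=641 / 30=21.37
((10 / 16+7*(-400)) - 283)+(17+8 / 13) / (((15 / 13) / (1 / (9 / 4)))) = -3321637 / 1080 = -3075.59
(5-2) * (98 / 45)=98 / 15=6.53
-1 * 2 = -2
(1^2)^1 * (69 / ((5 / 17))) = 1173 / 5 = 234.60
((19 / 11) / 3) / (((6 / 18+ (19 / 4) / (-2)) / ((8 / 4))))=-304 / 539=-0.56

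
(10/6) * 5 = 25/3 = 8.33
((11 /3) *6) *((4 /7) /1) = 88 /7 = 12.57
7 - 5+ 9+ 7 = 18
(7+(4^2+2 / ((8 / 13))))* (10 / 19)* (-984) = -258300 / 19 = -13594.74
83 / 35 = 2.37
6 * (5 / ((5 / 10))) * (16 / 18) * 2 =320 / 3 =106.67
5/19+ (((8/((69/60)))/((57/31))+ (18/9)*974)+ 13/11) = 28167506/14421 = 1953.23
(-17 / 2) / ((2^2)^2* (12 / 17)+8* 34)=-289 / 9632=-0.03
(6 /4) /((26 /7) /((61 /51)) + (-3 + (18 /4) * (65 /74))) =31598 /85485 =0.37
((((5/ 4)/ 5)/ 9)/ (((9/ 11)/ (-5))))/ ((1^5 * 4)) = -55/ 1296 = -0.04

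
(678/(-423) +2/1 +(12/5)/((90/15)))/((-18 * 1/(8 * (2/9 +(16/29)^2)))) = -8960528/48025305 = -0.19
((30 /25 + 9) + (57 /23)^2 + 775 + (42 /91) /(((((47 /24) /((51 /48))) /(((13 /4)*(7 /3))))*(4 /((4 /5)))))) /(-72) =-78738293 /7160544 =-11.00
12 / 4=3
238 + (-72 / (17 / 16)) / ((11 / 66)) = -168.59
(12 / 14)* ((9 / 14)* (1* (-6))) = -162 / 49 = -3.31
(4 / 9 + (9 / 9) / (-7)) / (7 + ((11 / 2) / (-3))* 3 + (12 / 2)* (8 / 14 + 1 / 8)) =76 / 1431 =0.05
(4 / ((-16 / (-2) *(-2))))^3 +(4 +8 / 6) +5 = 1981 / 192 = 10.32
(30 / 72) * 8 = 10 / 3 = 3.33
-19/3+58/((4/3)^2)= 631/24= 26.29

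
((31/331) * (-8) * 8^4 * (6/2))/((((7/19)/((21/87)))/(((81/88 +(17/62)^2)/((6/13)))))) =-42592569344/3273259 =-13012.28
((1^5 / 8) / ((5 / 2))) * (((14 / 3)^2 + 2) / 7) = 107 / 630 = 0.17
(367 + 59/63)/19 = 1220/63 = 19.37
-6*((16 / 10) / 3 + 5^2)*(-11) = 8426 / 5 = 1685.20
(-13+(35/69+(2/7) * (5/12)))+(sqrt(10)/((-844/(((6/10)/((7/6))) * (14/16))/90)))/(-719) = -11953/966+81 * sqrt(10)/1213672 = -12.37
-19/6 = -3.17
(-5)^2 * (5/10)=12.50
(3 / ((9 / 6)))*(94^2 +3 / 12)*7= 247415 / 2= 123707.50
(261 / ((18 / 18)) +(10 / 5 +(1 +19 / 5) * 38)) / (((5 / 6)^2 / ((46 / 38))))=1843956 / 2375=776.40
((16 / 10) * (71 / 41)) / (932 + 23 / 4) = 2272 / 768955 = 0.00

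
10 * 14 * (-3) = -420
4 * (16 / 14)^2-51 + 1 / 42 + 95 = 14479 / 294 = 49.25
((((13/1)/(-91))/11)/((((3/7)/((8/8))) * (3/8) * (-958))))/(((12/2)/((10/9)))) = 20/1280367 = 0.00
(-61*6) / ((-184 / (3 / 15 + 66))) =60573 / 460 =131.68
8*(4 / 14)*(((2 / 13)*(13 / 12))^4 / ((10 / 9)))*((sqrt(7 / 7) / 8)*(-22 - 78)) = -5 / 252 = -0.02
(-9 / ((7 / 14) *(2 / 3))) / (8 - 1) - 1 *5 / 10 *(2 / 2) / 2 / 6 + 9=857 / 168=5.10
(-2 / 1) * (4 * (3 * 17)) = -408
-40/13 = -3.08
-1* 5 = -5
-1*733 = -733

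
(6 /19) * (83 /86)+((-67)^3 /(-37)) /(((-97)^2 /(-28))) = -6793569271 /284424661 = -23.89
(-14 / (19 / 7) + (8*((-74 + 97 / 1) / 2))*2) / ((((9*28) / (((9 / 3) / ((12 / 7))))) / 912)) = 3398 / 3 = 1132.67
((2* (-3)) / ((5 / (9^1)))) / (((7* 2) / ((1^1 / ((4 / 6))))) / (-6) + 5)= -486 / 155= -3.14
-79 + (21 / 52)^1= -4087 / 52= -78.60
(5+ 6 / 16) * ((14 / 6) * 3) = 301 / 8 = 37.62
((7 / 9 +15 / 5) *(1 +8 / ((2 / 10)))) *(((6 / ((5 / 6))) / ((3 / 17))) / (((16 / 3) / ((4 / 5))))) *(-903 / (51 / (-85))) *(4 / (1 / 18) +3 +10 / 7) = 109034498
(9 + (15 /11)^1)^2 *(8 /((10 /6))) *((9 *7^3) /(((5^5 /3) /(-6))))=-17331257664 /1890625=-9166.95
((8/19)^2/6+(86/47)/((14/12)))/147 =569356/52377129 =0.01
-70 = -70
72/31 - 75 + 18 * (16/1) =6675/31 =215.32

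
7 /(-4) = -7 /4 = -1.75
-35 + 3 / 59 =-2062 / 59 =-34.95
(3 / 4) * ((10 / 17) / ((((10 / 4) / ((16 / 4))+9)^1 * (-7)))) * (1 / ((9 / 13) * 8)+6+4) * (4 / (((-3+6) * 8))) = -3665 / 329868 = -0.01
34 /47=0.72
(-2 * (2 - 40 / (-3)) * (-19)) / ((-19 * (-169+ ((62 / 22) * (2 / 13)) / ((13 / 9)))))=171028 / 940839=0.18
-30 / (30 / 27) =-27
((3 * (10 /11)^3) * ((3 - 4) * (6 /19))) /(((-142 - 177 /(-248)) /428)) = 1910592000 /886101271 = 2.16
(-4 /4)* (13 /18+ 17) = -319 /18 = -17.72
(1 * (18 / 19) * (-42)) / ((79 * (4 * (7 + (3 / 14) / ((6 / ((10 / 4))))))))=-10584 / 595897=-0.02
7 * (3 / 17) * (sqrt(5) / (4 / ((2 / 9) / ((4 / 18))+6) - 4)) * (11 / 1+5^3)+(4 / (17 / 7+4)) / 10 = 14 / 225 - 49 * sqrt(5) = -109.51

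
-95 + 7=-88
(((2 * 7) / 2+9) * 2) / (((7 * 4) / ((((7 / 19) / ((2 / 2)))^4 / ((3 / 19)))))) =2744 / 20577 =0.13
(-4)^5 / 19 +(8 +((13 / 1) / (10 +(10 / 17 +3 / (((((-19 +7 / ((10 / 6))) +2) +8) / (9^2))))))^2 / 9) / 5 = -1325563103144 / 25349061375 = -52.29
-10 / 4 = -5 / 2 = -2.50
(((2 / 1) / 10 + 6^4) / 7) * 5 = 925.86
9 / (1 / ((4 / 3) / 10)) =6 / 5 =1.20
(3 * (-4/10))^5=-7776/3125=-2.49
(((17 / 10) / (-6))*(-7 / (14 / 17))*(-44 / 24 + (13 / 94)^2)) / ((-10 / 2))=13898299 / 15904800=0.87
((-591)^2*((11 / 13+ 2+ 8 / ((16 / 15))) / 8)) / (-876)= -31318863 / 60736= -515.66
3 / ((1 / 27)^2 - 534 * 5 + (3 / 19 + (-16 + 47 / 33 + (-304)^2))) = 457083 / 13671593795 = 0.00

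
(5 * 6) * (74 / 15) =148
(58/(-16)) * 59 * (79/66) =-135169/528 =-256.00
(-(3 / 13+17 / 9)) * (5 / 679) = -1240 / 79443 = -0.02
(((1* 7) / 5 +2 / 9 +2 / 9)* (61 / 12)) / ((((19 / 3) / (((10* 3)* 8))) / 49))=992348 / 57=17409.61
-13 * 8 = -104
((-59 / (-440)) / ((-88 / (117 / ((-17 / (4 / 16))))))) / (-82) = -6903 / 215902720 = -0.00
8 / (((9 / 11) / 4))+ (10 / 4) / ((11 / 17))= 8509 / 198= 42.97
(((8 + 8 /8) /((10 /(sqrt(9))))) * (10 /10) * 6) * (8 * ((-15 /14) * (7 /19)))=-972 /19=-51.16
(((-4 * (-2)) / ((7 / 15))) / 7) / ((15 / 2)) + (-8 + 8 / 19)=-6752 / 931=-7.25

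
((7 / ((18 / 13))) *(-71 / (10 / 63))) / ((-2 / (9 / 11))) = 407043 / 440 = 925.10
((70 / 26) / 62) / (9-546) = -35 / 432822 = -0.00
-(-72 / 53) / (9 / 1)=8 / 53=0.15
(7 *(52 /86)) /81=182 /3483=0.05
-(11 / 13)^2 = -121 / 169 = -0.72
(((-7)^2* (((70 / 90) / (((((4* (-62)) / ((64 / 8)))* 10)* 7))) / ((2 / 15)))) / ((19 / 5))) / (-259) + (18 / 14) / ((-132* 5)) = -91331 / 50341830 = -0.00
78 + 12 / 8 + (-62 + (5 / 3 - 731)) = -4271 / 6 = -711.83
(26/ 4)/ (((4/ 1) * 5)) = 13/ 40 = 0.32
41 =41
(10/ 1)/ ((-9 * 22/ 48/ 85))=-6800/ 33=-206.06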